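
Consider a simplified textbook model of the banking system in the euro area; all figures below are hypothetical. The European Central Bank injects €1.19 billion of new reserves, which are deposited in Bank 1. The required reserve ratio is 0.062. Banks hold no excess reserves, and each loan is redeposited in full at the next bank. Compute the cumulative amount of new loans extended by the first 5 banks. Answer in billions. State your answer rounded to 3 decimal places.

€4.931 billion

Bank i lends (1 − rr)^i of the original deposit: Bank 1 lends 1.19·0.9380 ≈ 1.1162, Bank 2 lends 1.19·0.9380² ≈ 1.0470, and so on.
Summing a geometric series: total = 1.19·[0.9380·(1 − 0.9380^5) / (1 − 0.9380)] ≈ 4.9306 billion.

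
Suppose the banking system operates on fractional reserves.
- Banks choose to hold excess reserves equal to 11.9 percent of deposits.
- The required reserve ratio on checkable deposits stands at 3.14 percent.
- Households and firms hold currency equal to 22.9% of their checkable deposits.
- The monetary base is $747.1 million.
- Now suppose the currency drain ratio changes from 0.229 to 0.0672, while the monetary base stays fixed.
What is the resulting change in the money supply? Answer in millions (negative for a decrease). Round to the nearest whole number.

$1244 million

Initially m₁ = (1 + 0.229) / (0.0314 + 0.119 + 0.229) ≈ 3.2393, so M₁ = 3.2393 × 747.1 ≈ 2420.081 million.
After the change m₂ = (1 + 0.0672) / (0.0314 + 0.119 + 0.0672) ≈ 4.9044, so M₂ = 4.9044 × 747.1 ≈ 3664.0772 million.
ΔM = M₂ − M₁ = 3664.0772 − 2420.081 = 1243.9962 million.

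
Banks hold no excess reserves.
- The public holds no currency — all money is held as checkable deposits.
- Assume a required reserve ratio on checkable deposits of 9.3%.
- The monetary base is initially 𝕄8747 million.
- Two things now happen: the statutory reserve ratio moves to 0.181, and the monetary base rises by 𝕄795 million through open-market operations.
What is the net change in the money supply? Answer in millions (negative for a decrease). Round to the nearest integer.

Before: m₁ = 1 / (0.093) ≈ 10.75269, MB₁ = 8747, so M₁ = 10.75269 × 8747 ≈ 94053.7794 million.
After: m₂ = 1 / (0.181) ≈ 5.52486, MB₂ = 8747 + 795 = 9542, so M₂ = 5.52486 × 9542 ≈ 52718.2141 million.
ΔM = M₂ − M₁ = 52718.2141 − 94053.7794 = -41335.5653 million.

-41336 million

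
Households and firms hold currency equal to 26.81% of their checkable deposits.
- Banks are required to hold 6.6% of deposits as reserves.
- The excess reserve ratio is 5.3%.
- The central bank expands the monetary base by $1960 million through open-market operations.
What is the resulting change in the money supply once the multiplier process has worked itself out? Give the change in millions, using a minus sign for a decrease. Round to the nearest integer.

The money multiplier is m = (1 + c) / (rr + e + c) = (1 + 0.2681) / (0.066 + 0.053 + 0.2681) ≈ 3.27590.
The purchase adds 1960 million of base, so ΔM = m × ΔMB = 3.27590 × (+1960) = 6420.764 million.

$6421 million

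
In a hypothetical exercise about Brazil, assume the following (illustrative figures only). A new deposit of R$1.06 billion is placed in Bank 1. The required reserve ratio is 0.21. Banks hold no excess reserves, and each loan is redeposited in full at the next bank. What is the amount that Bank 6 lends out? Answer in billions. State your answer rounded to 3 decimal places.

R$0.258 billion

Each bank lends a fraction (1 − rr) = 0.7900 of the deposit it receives, so Bank 6 receives 1.06·0.7900^5 and lends 1.06·0.7900^6 ≈ 0.2577 billion.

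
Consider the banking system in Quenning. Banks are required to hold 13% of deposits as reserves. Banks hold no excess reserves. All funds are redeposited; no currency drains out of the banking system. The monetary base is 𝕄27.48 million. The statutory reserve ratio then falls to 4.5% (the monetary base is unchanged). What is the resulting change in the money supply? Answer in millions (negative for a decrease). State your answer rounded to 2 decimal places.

𝕄399.28 million

Initially m₁ = 1 / (0.13) ≈ 7.69231, so M₁ = 7.69231 × 27.48 ≈ 211.3847 million.
After the change m₂ = 1 / (0.045) ≈ 22.22222, so M₂ = 22.22222 × 27.48 ≈ 610.6666 million.
ΔM = M₂ − M₁ = 610.6666 − 211.3847 = 399.2819 million.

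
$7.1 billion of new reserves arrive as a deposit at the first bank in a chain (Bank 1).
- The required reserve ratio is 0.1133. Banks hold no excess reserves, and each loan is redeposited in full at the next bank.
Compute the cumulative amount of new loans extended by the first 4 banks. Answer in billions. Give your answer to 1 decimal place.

Bank i lends (1 − rr)^i of the original deposit: Bank 1 lends 7.1·0.8867 ≈ 6.2956, Bank 2 lends 7.1·0.8867² ≈ 5.5823, and so on.
Summing a geometric series: total = 7.1·[0.8867·(1 − 0.8867^4) / (1 − 0.8867)] ≈ 21.2167 billion.

$21.2 billion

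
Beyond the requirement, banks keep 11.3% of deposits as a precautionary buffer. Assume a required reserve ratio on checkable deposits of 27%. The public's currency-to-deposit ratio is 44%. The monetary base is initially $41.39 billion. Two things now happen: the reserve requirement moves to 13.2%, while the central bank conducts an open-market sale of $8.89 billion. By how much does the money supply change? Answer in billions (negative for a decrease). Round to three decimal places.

Before: m₁ = (1 + 0.44) / (0.27 + 0.113 + 0.44) ≈ 1.749696, MB₁ = 41.39, so M₁ = 1.749696 × 41.39 ≈ 72.4199 billion.
After: m₂ = (1 + 0.44) / (0.132 + 0.113 + 0.44) ≈ 2.102190, MB₂ = 41.39 − 8.89 = 32.5, so M₂ = 2.102190 × 32.5 ≈ 68.3212 billion.
ΔM = M₂ − M₁ = 68.3212 − 72.4199 = -4.0987 billion.

-4.099 billion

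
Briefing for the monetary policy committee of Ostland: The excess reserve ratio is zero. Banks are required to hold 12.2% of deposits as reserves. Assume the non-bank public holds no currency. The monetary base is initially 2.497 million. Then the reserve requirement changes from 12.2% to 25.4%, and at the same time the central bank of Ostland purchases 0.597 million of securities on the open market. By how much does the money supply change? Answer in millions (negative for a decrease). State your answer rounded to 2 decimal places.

Before: m₁ = 1 / (0.122) ≈ 8.1967, MB₁ = 2.497, so M₁ = 8.1967 × 2.497 ≈ 20.4672 million.
After: m₂ = 1 / (0.254) ≈ 3.9370, MB₂ = 2.497 + 0.597 = 3.094, so M₂ = 3.9370 × 3.094 ≈ 12.1811 million.
ΔM = M₂ − M₁ = 12.1811 − 20.4672 = -8.2861 million.

-8.29 million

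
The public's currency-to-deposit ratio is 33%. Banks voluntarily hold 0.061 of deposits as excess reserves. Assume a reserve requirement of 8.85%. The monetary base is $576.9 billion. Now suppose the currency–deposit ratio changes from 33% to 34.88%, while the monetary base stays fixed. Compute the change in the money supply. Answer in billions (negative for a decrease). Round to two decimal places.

Initially m₁ = (1 + 0.33) / (0.0885 + 0.061 + 0.33) ≈ 2.773723, so M₁ = 2.773723 × 576.9 ≈ 1600.1608 billion.
After the change m₂ = (1 + 0.3488) / (0.0885 + 0.061 + 0.3488) ≈ 2.706803, so M₂ = 2.706803 × 576.9 ≈ 1561.5547 billion.
ΔM = M₂ − M₁ = 1561.5547 − 1600.1608 = -38.6061 billion.

-38.61 billion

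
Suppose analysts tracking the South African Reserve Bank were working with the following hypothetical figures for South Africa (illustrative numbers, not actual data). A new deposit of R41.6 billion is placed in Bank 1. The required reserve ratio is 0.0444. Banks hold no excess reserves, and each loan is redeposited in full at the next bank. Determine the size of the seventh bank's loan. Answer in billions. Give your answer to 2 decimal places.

Each bank lends a fraction (1 − rr) = 0.9556 of the deposit it receives, so Bank 7 receives 41.6·0.9556^6 and lends 41.6·0.9556^7 ≈ 30.2710 billion.

R30.27 billion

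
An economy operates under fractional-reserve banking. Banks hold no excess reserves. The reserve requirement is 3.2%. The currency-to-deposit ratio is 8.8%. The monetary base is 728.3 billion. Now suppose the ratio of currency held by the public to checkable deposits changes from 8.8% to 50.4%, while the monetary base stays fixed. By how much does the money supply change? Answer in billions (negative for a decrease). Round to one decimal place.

Initially m₁ = (1 + 0.088) / (0.032 + 0.088) ≈ 9.06667, so M₁ = 9.06667 × 728.3 ≈ 6603.2558 billion.
After the change m₂ = (1 + 0.504) / (0.032 + 0.504) ≈ 2.80597, so M₂ = 2.80597 × 728.3 ≈ 2043.588 billion.
ΔM = M₂ − M₁ = 2043.588 − 6603.2558 = -4559.6678 billion.

-4559.7 billion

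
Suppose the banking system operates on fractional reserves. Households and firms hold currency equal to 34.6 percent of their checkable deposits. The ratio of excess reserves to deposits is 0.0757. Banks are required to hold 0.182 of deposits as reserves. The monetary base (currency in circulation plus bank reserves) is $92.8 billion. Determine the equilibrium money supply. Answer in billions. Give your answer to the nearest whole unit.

The money multiplier is m = (1 + c) / (rr + e + c) = (1 + 0.346) / (0.182 + 0.0757 + 0.346) ≈ 2.2296.
So M = m × MB = 2.2296 × 92.8 ≈ 206.9069 billion.

$207 billion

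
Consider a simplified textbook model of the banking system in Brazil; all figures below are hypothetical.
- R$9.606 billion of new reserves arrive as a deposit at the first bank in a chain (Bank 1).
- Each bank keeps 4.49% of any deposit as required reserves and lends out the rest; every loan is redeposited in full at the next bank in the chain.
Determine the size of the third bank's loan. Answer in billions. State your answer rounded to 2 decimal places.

R$8.37 billion

Each bank lends a fraction (1 − rr) = 0.9551 of the deposit it receives, so Bank 3 receives 9.606·0.9551^2 and lends 9.606·0.9551^3 ≈ 8.3693 billion.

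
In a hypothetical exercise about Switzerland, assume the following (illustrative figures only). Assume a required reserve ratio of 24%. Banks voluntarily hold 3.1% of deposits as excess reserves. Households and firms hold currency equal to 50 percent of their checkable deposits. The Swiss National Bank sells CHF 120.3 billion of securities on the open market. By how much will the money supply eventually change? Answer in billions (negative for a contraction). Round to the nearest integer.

-234 billion

The money multiplier is m = (1 + c) / (rr + e + c) = (1 + 0.5) / (0.24 + 0.031 + 0.5) ≈ 1.9455.
The sale removes 120.3 billion of base, so ΔM = m × ΔMB = 1.9455 × (−120.3) ≈ -234.0436 billion.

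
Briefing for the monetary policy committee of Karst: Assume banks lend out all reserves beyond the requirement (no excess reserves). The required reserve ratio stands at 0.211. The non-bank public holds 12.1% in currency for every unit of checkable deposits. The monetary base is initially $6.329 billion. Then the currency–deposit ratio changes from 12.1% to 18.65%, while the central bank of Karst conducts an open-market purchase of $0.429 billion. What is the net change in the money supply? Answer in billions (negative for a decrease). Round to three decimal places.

-1.198 billion

Before: m₁ = (1 + 0.121) / (0.211 + 0.121) ≈ 3.37651, MB₁ = 6.329, so M₁ = 3.37651 × 6.329 ≈ 21.3699 billion.
After: m₂ = (1 + 0.1865) / (0.211 + 0.1865) ≈ 2.98491, MB₂ = 6.329 + 0.429 = 6.758, so M₂ = 2.98491 × 6.758 ≈ 20.172 billion.
ΔM = M₂ − M₁ = 20.172 − 21.3699 = -1.1979 billion.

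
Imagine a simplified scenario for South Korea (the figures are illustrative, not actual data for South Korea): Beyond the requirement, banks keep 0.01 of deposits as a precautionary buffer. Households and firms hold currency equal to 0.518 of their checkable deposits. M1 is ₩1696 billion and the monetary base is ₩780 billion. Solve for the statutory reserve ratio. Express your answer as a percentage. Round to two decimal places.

17.01%

Using m = M/MB = 1696/780 ≈ 2.174359. Since m = (1 + c)/(c + rr + e), the denominator satisfies c + rr + e = (1 + c)/m = (1 + 0.518) / 2.174359 ≈ 0.698137.
With c = 0.518 and e = 0.01, the statutory reserve ratio is 0.698137 − 0.518 − 0.01 = 0.170137.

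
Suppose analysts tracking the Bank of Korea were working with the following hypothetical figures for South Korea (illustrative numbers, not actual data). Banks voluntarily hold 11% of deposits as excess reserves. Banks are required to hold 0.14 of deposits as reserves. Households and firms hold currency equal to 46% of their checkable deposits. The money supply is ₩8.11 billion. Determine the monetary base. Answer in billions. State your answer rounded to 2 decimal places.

₩3.94 billion

The money multiplier is m = (1 + c) / (rr + e + c) = (1 + 0.46) / (0.14 + 0.11 + 0.46) ≈ 2.0563.
MB = M / m = 8.11 / 2.0563 ≈ 3.944 billion.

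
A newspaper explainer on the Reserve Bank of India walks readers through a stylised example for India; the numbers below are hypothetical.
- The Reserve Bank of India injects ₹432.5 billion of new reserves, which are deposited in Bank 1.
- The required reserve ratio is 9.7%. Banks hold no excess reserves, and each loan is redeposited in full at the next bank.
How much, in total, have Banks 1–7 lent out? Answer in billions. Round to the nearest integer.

Bank i lends (1 − rr)^i of the original deposit: Bank 1 lends 432.5·0.9030 = 390.5475, Bank 2 lends 432.5·0.9030² ≈ 352.6644, and so on.
Summing a geometric series: total = 432.5·[0.9030·(1 − 0.9030^7) / (1 − 0.9030)] ≈ 2055.1278 billion.

₹2055 billion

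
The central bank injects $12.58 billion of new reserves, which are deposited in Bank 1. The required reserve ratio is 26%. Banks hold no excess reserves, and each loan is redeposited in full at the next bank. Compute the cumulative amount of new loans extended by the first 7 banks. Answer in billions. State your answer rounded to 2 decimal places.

$31.45 billion

Bank i lends (1 − rr)^i of the original deposit: Bank 1 lends 12.58·0.7400 = 9.3092, Bank 2 lends 12.58·0.7400² ≈ 6.8888, and so on.
Summing a geometric series: total = 12.58·[0.7400·(1 − 0.7400^7) / (1 − 0.7400)] ≈ 31.4539 billion.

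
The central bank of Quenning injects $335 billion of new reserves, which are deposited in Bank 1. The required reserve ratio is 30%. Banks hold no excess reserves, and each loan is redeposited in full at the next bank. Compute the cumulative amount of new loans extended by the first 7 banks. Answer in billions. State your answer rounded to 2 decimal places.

Bank i lends (1 − rr)^i of the original deposit: Bank 1 lends 335·0.7000 = 234.5000, Bank 2 lends 335·0.7000² = 164.1500, and so on.
Summing a geometric series: total = 335·[0.7000·(1 − 0.7000^7) / (1 − 0.7000)] ≈ 717.2931 billion.

$717.29 billion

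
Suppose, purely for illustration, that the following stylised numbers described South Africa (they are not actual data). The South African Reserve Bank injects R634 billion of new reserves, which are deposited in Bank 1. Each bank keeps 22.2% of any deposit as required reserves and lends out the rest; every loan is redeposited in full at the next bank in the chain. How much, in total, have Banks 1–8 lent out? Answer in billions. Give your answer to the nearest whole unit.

R1924 billion

Bank i lends (1 − rr)^i of the original deposit: Bank 1 lends 634·0.7780 = 493.2520, Bank 2 lends 634·0.7780² ≈ 383.7501, and so on.
Summing a geometric series: total = 634·[0.7780·(1 − 0.7780^8) / (1 − 0.7780)] ≈ 1923.6249 billion.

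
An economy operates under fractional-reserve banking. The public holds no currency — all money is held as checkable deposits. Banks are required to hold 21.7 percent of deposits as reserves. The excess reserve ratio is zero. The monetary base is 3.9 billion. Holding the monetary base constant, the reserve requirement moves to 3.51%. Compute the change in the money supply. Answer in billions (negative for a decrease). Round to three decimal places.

Initially m₁ = 1 / (0.217) ≈ 4.60829, so M₁ = 4.60829 × 3.9 ≈ 17.9723 billion.
After the change m₂ = 1 / (0.0351) ≈ 28.49003, so M₂ = 28.49003 × 3.9 ≈ 111.1111 billion.
ΔM = M₂ − M₁ = 111.1111 − 17.9723 = 93.1388 billion.

93.139 billion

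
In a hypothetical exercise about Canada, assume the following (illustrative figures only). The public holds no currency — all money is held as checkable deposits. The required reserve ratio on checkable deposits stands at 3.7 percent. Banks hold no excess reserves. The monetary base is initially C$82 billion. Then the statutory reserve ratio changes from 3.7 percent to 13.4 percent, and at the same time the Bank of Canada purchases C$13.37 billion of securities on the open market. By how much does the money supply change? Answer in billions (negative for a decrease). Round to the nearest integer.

-1504 billion

Before: m₁ = 1 / (0.037) ≈ 27.0270, MB₁ = 82, so M₁ = 27.0270 × 82 = 2216.214 billion.
After: m₂ = 1 / (0.134) ≈ 7.4627, MB₂ = 82 + 13.37 = 95.37, so M₂ = 7.4627 × 95.37 ≈ 711.7177 billion.
ΔM = M₂ − M₁ = 711.7177 − 2216.214 = -1504.4963 billion.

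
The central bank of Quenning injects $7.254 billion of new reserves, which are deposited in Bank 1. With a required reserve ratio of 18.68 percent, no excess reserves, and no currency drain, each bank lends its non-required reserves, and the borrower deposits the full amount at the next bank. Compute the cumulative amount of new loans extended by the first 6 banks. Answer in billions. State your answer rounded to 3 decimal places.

Bank i lends (1 − rr)^i of the original deposit: Bank 1 lends 7.254·0.8132 ≈ 5.8990, Bank 2 lends 7.254·0.8132² ≈ 4.7970, and so on.
Summing a geometric series: total = 7.254·[0.8132·(1 − 0.8132^6) / (1 − 0.8132)] ≈ 22.4466 billion.

$22.447 billion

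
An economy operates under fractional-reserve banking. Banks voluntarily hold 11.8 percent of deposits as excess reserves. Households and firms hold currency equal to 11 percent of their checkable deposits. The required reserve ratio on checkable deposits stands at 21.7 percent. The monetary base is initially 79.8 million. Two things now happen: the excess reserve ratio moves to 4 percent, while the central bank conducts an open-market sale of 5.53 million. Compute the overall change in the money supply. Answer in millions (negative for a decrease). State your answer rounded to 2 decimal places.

Before: m₁ = (1 + 0.11) / (0.217 + 0.118 + 0.11) ≈ 2.49438, MB₁ = 79.8, so M₁ = 2.49438 × 79.8 ≈ 199.0515 million.
After: m₂ = (1 + 0.11) / (0.217 + 0.04 + 0.11) ≈ 3.02452, MB₂ = 79.8 − 5.53 = 74.27, so M₂ = 3.02452 × 74.27 ≈ 224.6311 million.
ΔM = M₂ − M₁ = 224.6311 − 199.0515 = 25.5796 million.

25.58 million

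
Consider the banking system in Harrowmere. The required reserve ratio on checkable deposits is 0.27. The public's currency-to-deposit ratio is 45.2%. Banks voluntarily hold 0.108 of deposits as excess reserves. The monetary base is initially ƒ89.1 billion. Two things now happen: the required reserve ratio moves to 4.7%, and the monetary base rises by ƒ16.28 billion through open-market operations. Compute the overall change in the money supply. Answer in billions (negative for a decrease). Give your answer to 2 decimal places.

ƒ96.21 billion

Before: m₁ = (1 + 0.452) / (0.27 + 0.108 + 0.452) ≈ 1.749398, MB₁ = 89.1, so M₁ = 1.749398 × 89.1 ≈ 155.8714 billion.
After: m₂ = (1 + 0.452) / (0.047 + 0.108 + 0.452) ≈ 2.392092, MB₂ = 89.1 + 16.28 = 105.38, so M₂ = 2.392092 × 105.38 ≈ 252.0787 billion.
ΔM = M₂ − M₁ = 252.0787 − 155.8714 = 96.2073 billion.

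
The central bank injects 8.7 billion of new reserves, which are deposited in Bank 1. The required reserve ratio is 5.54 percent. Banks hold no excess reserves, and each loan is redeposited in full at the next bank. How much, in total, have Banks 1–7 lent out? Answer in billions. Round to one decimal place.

48.8 billion

Bank i lends (1 − rr)^i of the original deposit: Bank 1 lends 8.7·0.9446 ≈ 8.2180, Bank 2 lends 8.7·0.9446² ≈ 7.7627, and so on.
Summing a geometric series: total = 8.7·[0.9446·(1 − 0.9446^7) / (1 − 0.9446)] ≈ 48.8008 billion.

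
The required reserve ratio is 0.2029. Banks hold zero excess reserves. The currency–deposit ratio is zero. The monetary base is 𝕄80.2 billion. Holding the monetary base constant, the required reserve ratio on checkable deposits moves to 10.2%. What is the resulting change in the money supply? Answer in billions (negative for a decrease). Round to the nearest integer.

𝕄391 billion

Initially m₁ = 1 / (0.2029) ≈ 4.9285, so M₁ = 4.9285 × 80.2 = 395.2657 billion.
After the change m₂ = 1 / (0.102) ≈ 9.8039, so M₂ = 9.8039 × 80.2 ≈ 786.2728 billion.
ΔM = M₂ − M₁ = 786.2728 − 395.2657 = 391.0071 billion.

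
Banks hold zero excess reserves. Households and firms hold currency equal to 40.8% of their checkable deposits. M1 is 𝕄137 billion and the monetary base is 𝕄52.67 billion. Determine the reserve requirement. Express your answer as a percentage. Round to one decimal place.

Using m = M/MB = 137/52.67 ≈ 2.601101. Since m = (1 + c)/(c + rr + e), the denominator satisfies c + rr + e = (1 + c)/m = (1 + 0.408) / 2.601101 ≈ 0.541309.
With c = 0.408 and e = 0, the reserve requirement is 0.541309 − 0.408 − 0 = 0.133309.

13.3%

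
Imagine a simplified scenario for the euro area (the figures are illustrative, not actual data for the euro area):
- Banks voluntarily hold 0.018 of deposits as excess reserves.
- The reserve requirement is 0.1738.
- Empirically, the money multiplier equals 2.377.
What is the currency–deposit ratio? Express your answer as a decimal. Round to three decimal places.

Using m = 2.377. From m = (1 + c)/(c + rr + e), rearranging gives 1 + c = m·(c + rr + e), so c·(1 − m) = m·(rr + e) − 1.
Hence c = [m·(rr + e) − 1]/(1 − m) = [2.377 × (0.1738 + 0.018) − 1] / (1 − 2.377) ≈ 0.395128.

0.395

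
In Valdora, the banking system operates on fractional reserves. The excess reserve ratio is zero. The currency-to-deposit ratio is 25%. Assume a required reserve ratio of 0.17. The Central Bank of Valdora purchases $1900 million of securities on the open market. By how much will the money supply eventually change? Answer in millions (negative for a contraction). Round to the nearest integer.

$5655 million

The money multiplier is m = (1 + c) / (rr + c) = (1 + 0.25) / (0.17 + 0.25) ≈ 2.97619.
The purchase adds 1900 million of base, so ΔM = m × ΔMB = 2.97619 × (+1900) = 5654.761 million.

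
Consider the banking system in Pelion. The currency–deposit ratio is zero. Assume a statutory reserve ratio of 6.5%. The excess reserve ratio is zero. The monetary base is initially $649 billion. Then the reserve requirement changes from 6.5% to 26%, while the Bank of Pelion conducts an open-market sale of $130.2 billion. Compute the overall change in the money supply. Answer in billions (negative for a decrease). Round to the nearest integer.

Before: m₁ = 1 / (0.065) ≈ 15.3846, MB₁ = 649, so M₁ = 15.3846 × 649 = 9984.6054 billion.
After: m₂ = 1 / (0.26) ≈ 3.8462, MB₂ = 649 − 130.2 = 518.8, so M₂ = 3.8462 × 518.8 ≈ 1995.4086 billion.
ΔM = M₂ − M₁ = 1995.4086 − 9984.6054 = -7989.1968 billion.

-7989 billion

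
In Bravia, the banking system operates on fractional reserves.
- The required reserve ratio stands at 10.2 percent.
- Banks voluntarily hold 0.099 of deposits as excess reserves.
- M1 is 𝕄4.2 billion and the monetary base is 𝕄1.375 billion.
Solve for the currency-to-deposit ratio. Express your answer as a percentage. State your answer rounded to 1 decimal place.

Using m = M/MB = 4.2/1.375 ≈ 3.054545. From m = (1 + c)/(c + rr + e), rearranging gives 1 + c = m·(c + rr + e), so c·(1 − m) = m·(rr + e) − 1.
Hence c = [m·(rr + e) − 1]/(1 − m) = [3.054545 × (0.102 + 0.099) − 1] / (1 − 3.054545) ≈ 0.187894.

18.8%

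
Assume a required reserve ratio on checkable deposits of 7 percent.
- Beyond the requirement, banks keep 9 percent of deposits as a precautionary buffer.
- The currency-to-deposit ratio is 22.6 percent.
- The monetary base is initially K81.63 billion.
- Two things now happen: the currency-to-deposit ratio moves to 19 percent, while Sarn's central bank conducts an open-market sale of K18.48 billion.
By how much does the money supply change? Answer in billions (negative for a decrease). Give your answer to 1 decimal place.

Before: m₁ = (1 + 0.226) / (0.07 + 0.09 + 0.226) ≈ 3.1762, MB₁ = 81.63, so M₁ = 3.1762 × 81.63 ≈ 259.2732 billion.
After: m₂ = (1 + 0.19) / (0.07 + 0.09 + 0.19) = 3.4, MB₂ = 81.63 − 18.48 = 63.15, so M₂ = 3.4 × 63.15 = 214.71 billion.
ΔM = M₂ − M₁ = 214.71 − 259.2732 = -44.5632 billion.

-44.6 billion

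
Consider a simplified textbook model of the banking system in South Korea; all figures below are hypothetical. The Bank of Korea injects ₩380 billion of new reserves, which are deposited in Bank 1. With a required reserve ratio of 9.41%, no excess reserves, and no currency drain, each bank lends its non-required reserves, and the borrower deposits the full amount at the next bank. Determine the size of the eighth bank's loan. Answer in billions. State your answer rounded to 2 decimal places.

Each bank lends a fraction (1 − rr) = 0.9059 of the deposit it receives, so Bank 8 receives 380·0.9059^7 and lends 380·0.9059^8 ≈ 172.3557 billion.

₩172.36 billion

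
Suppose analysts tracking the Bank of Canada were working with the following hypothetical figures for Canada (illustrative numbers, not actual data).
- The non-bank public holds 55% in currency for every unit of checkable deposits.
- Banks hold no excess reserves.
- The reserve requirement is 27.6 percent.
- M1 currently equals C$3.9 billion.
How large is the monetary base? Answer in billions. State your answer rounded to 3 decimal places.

C$2.078 billion

The money multiplier is m = (1 + c) / (rr + c) = (1 + 0.55) / (0.276 + 0.55) ≈ 1.87651.
MB = M / m = 3.9 / 1.87651 ≈ 2.0783 billion.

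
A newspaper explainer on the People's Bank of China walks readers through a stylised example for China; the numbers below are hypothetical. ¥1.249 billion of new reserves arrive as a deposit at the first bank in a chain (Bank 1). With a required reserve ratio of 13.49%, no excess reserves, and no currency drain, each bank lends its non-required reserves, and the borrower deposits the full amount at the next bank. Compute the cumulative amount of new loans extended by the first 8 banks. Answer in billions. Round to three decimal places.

¥5.497 billion

Bank i lends (1 − rr)^i of the original deposit: Bank 1 lends 1.249·0.8651 ≈ 1.0805, Bank 2 lends 1.249·0.8651² ≈ 0.9347, and so on.
Summing a geometric series: total = 1.249·[0.8651·(1 − 0.8651^8) / (1 − 0.8651)] ≈ 5.4970 billion.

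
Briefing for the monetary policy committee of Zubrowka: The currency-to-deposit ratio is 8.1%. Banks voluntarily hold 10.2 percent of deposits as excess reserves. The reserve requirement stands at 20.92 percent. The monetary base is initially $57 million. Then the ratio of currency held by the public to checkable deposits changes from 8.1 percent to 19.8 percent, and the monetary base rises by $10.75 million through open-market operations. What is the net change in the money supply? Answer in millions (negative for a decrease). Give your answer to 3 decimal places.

$2.290 million

Before: m₁ = (1 + 0.081) / (0.2092 + 0.102 + 0.081) ≈ 2.756247, MB₁ = 57, so M₁ = 2.756247 × 57 ≈ 157.1061 million.
After: m₂ = (1 + 0.198) / (0.2092 + 0.102 + 0.198) ≈ 2.352710, MB₂ = 57 + 10.75 = 67.75, so M₂ = 2.352710 × 67.75 ≈ 159.3961 million.
ΔM = M₂ − M₁ = 159.3961 − 157.1061 = 2.29 million.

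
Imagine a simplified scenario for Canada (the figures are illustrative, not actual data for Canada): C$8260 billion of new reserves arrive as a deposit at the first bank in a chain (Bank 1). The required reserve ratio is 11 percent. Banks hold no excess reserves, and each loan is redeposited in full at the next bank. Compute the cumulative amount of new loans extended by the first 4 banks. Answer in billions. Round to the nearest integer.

C$24900 billion

Bank i lends (1 − rr)^i of the original deposit: Bank 1 lends 8260·0.8900 = 7351.4000, Bank 2 lends 8260·0.8900² = 6542.7460, and so on.
Summing a geometric series: total = 8260·[0.8900·(1 − 0.8900^4) / (1 − 0.8900)] ≈ 24899.6990 billion.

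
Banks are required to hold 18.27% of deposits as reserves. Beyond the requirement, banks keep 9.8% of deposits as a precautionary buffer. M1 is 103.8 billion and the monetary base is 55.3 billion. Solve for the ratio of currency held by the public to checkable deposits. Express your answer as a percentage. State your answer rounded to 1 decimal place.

53.9%

Using m = M/MB = 103.8/55.3 ≈ 1.877034. From m = (1 + c)/(c + rr + e), rearranging gives 1 + c = m·(c + rr + e), so c·(1 − m) = m·(rr + e) − 1.
Hence c = [m·(rr + e) − 1]/(1 − m) = [1.877034 × (0.1827 + 0.098) − 1] / (1 − 1.877034) ≈ 0.539451.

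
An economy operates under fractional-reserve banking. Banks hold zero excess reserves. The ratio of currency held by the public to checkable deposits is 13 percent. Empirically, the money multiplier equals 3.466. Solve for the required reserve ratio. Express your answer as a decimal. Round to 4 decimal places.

Using m = 3.466. Since m = (1 + c)/(c + rr + e), the denominator satisfies c + rr + e = (1 + c)/m = (1 + 0.13) / 3.466 ≈ 0.326024.
With c = 0.13 and e = 0, the required reserve ratio is 0.326024 − 0.13 − 0 = 0.196024.

0.1960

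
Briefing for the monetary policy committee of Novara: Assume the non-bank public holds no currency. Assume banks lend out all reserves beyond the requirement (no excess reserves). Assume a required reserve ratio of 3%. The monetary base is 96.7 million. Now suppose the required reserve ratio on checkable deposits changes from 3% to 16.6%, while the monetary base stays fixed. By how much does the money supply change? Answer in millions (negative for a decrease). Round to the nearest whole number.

-2641 million

Initially m₁ = 1 / (0.03) ≈ 33.3333, so M₁ = 33.3333 × 96.7 ≈ 3223.3301 million.
After the change m₂ = 1 / (0.166) ≈ 6.0241, so M₂ = 6.0241 × 96.7 ≈ 582.5305 million.
ΔM = M₂ − M₁ = 582.5305 − 3223.3301 = -2640.7996 million.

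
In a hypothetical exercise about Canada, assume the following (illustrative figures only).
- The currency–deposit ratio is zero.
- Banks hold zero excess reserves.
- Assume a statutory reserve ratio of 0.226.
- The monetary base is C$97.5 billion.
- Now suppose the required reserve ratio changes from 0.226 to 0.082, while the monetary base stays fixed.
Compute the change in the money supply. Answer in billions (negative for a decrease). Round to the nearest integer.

Initially m₁ = 1 / (0.226) ≈ 4.4248, so M₁ = 4.4248 × 97.5 = 431.418 billion.
After the change m₂ = 1 / (0.082) ≈ 12.1951, so M₂ = 12.1951 × 97.5 ≈ 1189.0222 billion.
ΔM = M₂ − M₁ = 1189.0222 − 431.418 = 757.6042 billion.

C$758 billion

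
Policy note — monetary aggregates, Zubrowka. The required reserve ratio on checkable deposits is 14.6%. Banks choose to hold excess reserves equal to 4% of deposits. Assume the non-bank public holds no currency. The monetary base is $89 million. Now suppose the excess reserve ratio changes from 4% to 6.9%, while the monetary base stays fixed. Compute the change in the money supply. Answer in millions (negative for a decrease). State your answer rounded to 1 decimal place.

Initially m₁ = 1 / (0.146 + 0.04) ≈ 5.3763, so M₁ = 5.3763 × 89 = 478.4907 million.
After the change m₂ = 1 / (0.146 + 0.069) ≈ 4.6512, so M₂ = 4.6512 × 89 = 413.9568 million.
ΔM = M₂ − M₁ = 413.9568 − 478.4907 = -64.5339 million.

-64.5 million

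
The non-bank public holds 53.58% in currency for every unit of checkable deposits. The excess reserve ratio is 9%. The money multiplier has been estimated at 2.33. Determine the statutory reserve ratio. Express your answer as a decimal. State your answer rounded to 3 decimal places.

Using m = 2.33. Since m = (1 + c)/(c + rr + e), the denominator satisfies c + rr + e = (1 + c)/m = (1 + 0.5358) / 2.33 ≈ 0.659142.
With c = 0.5358 and e = 0.09, the statutory reserve ratio is 0.659142 − 0.5358 − 0.09 = 0.033342.

0.033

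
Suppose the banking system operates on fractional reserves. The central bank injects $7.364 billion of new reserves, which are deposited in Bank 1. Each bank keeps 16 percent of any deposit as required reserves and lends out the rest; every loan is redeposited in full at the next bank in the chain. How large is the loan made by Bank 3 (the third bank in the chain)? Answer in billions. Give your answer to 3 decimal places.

$4.365 billion

Each bank lends a fraction (1 − rr) = 0.8400 of the deposit it receives, so Bank 3 receives 7.364·0.8400^2 and lends 7.364·0.8400^3 ≈ 4.3647 billion.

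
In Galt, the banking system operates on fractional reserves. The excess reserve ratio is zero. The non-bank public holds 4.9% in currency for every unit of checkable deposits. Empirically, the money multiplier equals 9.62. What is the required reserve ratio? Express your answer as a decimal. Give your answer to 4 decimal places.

Using m = 9.62. Since m = (1 + c)/(c + rr + e), the denominator satisfies c + rr + e = (1 + c)/m = (1 + 0.049) / 9.62 ≈ 0.109044.
With c = 0.049 and e = 0, the required reserve ratio is 0.109044 − 0.049 − 0 = 0.060044.

0.0600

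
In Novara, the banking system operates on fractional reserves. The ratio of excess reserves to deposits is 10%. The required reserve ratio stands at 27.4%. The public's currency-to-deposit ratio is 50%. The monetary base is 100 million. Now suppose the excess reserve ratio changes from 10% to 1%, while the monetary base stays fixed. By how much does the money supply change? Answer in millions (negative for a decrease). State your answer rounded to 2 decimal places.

Initially m₁ = (1 + 0.5) / (0.274 + 0.1 + 0.5) ≈ 1.71625, so M₁ = 1.71625 × 100 = 171.625 million.
After the change m₂ = (1 + 0.5) / (0.274 + 0.01 + 0.5) ≈ 1.91327, so M₂ = 1.91327 × 100 = 191.327 million.
ΔM = M₂ − M₁ = 191.327 − 171.625 = 19.702 million.

19.70 million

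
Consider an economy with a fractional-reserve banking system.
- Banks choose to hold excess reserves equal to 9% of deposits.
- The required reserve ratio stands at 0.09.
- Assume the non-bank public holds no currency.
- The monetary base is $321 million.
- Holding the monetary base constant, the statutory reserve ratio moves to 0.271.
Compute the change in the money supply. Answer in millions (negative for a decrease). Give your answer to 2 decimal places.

Initially m₁ = 1 / (0.09 + 0.09) ≈ 5.555556, so M₁ = 5.555556 × 321 ≈ 1783.3335 million.
After the change m₂ = 1 / (0.271 + 0.09) ≈ 2.770083, so M₂ = 2.770083 × 321 ≈ 889.1966 million.
ΔM = M₂ − M₁ = 889.1966 − 1783.3335 = -894.1369 million.

-894.14 million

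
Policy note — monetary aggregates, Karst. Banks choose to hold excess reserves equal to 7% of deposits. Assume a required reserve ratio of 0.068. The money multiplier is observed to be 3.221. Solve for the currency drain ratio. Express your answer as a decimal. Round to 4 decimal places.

0.2501

Using m = 3.221. From m = (1 + c)/(c + rr + e), rearranging gives 1 + c = m·(c + rr + e), so c·(1 − m) = m·(rr + e) − 1.
Hence c = [m·(rr + e) − 1]/(1 − m) = [3.221 × (0.068 + 0.07) − 1] / (1 − 3.221) ≈ 0.250113.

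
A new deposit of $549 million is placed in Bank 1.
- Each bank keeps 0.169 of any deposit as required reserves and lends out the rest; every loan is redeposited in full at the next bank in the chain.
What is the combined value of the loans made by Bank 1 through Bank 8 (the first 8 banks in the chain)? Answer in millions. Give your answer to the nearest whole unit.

$2086 million

Bank i lends (1 − rr)^i of the original deposit: Bank 1 lends 549·0.8310 = 456.2190, Bank 2 lends 549·0.8310² ≈ 379.1180, and so on.
Summing a geometric series: total = 549·[0.8310·(1 − 0.8310^8) / (1 − 0.8310)] ≈ 2085.6246 million.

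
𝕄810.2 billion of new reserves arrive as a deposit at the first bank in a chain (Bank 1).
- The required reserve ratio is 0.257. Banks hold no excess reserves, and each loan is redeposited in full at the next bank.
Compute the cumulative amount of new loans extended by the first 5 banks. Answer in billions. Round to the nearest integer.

𝕄1812 billion

Bank i lends (1 − rr)^i of the original deposit: Bank 1 lends 810.2·0.7430 = 601.9786, Bank 2 lends 810.2·0.7430² ≈ 447.2701, and so on.
Summing a geometric series: total = 810.2·[0.7430·(1 − 0.7430^5) / (1 − 0.7430)] ≈ 1811.9432 billion.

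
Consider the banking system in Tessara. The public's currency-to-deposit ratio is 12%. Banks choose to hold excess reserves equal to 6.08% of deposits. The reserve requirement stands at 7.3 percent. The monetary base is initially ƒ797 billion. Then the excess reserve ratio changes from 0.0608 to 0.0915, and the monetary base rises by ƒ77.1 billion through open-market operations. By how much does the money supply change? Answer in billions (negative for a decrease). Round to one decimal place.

Before: m₁ = (1 + 0.12) / (0.073 + 0.0608 + 0.12) ≈ 4.41292, MB₁ = 797, so M₁ = 4.41292 × 797 ≈ 3517.0972 billion.
After: m₂ = (1 + 0.12) / (0.073 + 0.0915 + 0.12) ≈ 3.93673, MB₂ = 797 + 77.1 = 874.1, so M₂ = 3.93673 × 874.1 ≈ 3441.0957 billion.
ΔM = M₂ − M₁ = 3441.0957 − 3517.0972 = -76.0015 billion.

-76.0 billion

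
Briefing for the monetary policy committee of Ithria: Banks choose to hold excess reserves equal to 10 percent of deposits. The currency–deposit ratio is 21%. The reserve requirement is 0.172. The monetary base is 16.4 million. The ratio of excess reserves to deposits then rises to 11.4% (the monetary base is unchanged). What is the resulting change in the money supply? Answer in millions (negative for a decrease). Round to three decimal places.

Initially m₁ = (1 + 0.21) / (0.172 + 0.1 + 0.21) ≈ 2.510373, so M₁ = 2.510373 × 16.4 ≈ 41.1701 million.
After the change m₂ = (1 + 0.21) / (0.172 + 0.114 + 0.21) ≈ 2.439516, so M₂ = 2.439516 × 16.4 ≈ 40.0081 million.
ΔM = M₂ − M₁ = 40.0081 − 41.1701 = -1.162 million.

-1.162 million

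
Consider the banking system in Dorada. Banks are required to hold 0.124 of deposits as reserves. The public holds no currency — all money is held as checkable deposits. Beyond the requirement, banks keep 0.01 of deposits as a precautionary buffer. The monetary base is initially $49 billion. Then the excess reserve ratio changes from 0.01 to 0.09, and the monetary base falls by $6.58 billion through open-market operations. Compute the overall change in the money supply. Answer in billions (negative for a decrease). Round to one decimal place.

Before: m₁ = 1 / (0.124 + 0.01) ≈ 7.4627, MB₁ = 49, so M₁ = 7.4627 × 49 = 365.6723 billion.
After: m₂ = 1 / (0.124 + 0.09) ≈ 4.6729, MB₂ = 49 − 6.58 = 42.42, so M₂ = 4.6729 × 42.42 ≈ 198.2244 billion.
ΔM = M₂ − M₁ = 198.2244 − 365.6723 = -167.4479 billion.

-167.4 billion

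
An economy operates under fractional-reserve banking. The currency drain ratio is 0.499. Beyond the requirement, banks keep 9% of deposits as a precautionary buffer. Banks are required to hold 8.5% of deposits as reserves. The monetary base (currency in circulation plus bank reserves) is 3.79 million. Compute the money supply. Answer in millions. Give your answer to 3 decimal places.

The money multiplier is m = (1 + c) / (rr + e + c) = (1 + 0.499) / (0.085 + 0.09 + 0.499) ≈ 2.22404.
So M = m × MB = 2.22404 × 3.79 ≈ 8.4291 million.

8.429 million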